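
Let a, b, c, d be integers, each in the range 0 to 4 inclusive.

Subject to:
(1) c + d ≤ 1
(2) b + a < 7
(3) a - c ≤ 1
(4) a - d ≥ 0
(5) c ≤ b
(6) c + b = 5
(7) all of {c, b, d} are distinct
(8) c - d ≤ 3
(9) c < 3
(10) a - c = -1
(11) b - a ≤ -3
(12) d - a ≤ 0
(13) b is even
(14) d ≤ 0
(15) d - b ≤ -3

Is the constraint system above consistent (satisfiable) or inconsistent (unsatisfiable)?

Unsatisfiable

Constraints 3, 8, 11, and 15 give b − d ≥ 3, d − c ≥ -3, c − a ≥ -1, a − b ≥ 3.
Adding all 4 inequalities: the left sides telescope to 0, and the right sides sum to 3 + (-3) + (-1) + 3 = 2. So 0 ≥ 2, which is false.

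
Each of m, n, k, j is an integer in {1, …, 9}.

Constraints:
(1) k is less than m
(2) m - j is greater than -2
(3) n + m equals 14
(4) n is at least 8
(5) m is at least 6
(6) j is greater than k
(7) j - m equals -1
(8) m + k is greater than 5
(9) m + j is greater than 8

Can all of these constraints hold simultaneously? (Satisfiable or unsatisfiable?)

The assignment m = 6, n = 8, k = 1, j = 5 works:
  constraint 2 holds since m - j = 1.
  constraint 3 holds since n + m = 14.
The rest check out directly.

Satisfiable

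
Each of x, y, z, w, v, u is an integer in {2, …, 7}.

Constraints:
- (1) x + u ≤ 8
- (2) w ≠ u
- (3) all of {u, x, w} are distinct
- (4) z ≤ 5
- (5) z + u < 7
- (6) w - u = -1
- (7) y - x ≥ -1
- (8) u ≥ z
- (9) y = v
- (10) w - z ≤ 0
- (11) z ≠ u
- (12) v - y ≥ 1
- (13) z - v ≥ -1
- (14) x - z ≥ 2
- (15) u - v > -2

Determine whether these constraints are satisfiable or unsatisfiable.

Unsatisfiable

Constraints 7, 12, 13, and 14 give x − z ≥ 2, z − v ≥ -1, v − y ≥ 1, y − x ≥ -1.
Adding all 4 inequalities: the left sides telescope to 0, and the right sides sum to 2 + (-1) + 1 + (-1) = 1. So 0 ≥ 1, which is false.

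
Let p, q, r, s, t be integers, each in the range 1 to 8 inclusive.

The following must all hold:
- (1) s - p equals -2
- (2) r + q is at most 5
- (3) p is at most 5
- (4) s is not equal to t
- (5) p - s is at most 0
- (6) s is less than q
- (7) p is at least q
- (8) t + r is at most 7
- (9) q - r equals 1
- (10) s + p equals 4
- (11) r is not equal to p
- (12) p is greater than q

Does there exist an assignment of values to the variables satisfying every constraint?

Constraints 5, 6, and 12 give p ≤ s, s < q, q < p. Chaining: p ≤ s < q < p, which forces p < p — impossible.

Unsatisfiable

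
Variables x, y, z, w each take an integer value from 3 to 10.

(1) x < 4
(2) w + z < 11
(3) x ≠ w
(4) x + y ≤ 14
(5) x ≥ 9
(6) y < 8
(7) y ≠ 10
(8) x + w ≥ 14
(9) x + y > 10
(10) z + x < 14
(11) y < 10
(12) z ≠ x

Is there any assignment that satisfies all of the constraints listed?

Unsatisfiable

From constraint 5: x ≥ 9. From constraint 1: x ≤ 3. But 3 < 9, so no value of x works.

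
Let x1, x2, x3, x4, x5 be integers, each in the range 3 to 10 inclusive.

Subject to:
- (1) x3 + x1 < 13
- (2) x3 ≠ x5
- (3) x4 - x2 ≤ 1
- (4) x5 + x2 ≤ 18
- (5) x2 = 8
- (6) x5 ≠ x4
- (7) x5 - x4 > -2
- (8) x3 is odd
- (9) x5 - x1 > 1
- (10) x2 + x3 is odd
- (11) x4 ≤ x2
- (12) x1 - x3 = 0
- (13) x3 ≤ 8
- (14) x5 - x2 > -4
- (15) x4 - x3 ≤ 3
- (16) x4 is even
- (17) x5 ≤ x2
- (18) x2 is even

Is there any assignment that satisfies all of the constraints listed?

Satisfiable

Setting (x1, x2, x3, x4, x5) = (5, 8, 5, 8, 7) satisfies everything: constraint 1: x3 + x1 = 10; constraint 3: x4 - x2 = 0; constraint 4: x5 + x2 = 15, and the others follow.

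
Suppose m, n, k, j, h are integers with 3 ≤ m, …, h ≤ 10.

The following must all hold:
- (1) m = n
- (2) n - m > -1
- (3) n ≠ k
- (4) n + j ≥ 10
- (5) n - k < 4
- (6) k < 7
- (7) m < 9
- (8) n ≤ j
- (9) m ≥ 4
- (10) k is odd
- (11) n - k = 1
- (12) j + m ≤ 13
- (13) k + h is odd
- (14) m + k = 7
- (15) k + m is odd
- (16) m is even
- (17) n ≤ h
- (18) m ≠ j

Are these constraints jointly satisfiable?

Satisfiable

Setting (m, n, k, j, h) = (4, 4, 3, 8, 10) satisfies everything: constraint 2: n - m = 0; constraint 4: n + j = 12, and the others follow.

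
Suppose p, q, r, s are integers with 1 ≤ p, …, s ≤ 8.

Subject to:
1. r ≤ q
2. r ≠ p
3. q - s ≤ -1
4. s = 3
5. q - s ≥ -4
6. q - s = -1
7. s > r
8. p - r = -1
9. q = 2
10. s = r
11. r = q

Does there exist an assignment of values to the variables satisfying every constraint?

Unsatisfiable

Constraint 4 fixes s = 3 and constraint 9 fixes q = 2. Constraints 10 and 11 give s = r = q, so s = q. But 3 ≠ 2 — contradiction.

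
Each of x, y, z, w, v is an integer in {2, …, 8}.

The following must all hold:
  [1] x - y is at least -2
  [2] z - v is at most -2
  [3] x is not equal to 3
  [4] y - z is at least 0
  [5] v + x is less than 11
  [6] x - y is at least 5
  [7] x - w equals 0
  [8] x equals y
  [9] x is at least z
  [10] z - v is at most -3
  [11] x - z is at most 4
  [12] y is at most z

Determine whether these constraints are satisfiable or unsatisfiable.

Constraints 4, 6, and 11 give y − z ≥ 0, z − x ≥ -4, x − y ≥ 5.
Adding all 3 inequalities: the left sides telescope to 0, and the right sides sum to 0 + (-4) + 5 = 1. So 0 ≥ 1, which is false.

Unsatisfiable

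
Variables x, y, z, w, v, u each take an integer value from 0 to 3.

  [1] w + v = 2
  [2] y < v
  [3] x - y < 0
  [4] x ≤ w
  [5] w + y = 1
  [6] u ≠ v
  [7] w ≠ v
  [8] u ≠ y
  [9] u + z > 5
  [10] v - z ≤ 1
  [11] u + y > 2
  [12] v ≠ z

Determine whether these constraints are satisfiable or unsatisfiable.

One satisfying assignment is x = 0, y = 1, z = 3, w = 0, v = 2, u = 3.
For the less obvious constraints — constraint 1: w + v = 2; constraint 3: x - y = -1; constraint 5: w + y = 1 — and the others hold by inspection.

Satisfiable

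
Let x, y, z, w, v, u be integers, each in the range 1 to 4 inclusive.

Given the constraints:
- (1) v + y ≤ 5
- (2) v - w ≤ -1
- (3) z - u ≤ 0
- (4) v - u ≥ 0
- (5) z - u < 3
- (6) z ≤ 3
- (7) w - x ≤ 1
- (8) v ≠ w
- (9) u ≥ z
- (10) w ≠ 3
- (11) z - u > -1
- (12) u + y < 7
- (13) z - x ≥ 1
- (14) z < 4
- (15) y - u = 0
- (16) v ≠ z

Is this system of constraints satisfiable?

Unsatisfiable

Constraints 2, 3, 4, 7, and 13 give w − v ≥ 1, v − u ≥ 0, u − z ≥ 0, z − x ≥ 1, x − w ≥ -1.
Adding all 5 inequalities: the left sides telescope to 0, and the right sides sum to 1 + 0 + 0 + 1 + (-1) = 1. So 0 ≥ 1, which is false.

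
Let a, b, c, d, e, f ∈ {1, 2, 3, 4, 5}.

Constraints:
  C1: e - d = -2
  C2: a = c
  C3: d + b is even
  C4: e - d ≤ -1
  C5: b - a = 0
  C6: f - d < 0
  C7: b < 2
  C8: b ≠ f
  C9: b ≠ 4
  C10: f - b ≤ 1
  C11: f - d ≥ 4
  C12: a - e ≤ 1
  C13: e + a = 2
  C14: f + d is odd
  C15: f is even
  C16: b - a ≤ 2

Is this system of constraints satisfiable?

Constraints 4, 10, 11, 12, and 16 give d − e ≥ 1, e − a ≥ -1, a − b ≥ -2, b − f ≥ -1, f − d ≥ 4.
Adding all 5 inequalities: the left sides telescope to 0, and the right sides sum to 1 + (-1) + (-2) + (-1) + 4 = 1. So 0 ≥ 1, which is false.

Unsatisfiable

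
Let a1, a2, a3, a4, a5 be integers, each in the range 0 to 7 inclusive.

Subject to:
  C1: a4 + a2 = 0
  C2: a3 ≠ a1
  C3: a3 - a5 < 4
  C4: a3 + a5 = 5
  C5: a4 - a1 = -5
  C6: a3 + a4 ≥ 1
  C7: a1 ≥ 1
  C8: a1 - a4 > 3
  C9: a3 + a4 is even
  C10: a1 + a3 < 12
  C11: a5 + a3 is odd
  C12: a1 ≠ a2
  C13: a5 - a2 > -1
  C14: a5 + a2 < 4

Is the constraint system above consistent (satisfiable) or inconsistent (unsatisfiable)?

Satisfiable

Try a1 = 5, a2 = 0, a3 = 4, a4 = 0, a5 = 1.
Check constraint 1: a4 + a2 = 0; constraint 3: a3 - a5 = 3. The remaining constraints are straightforward to verify.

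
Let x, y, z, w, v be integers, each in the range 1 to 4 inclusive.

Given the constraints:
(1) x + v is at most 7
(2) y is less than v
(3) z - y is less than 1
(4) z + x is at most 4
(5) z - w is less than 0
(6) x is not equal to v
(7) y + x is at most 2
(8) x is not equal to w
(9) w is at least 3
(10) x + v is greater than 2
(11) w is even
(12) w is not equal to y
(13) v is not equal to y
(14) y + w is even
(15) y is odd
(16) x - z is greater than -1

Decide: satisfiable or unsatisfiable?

Unsatisfiable

Constraint 15 makes y odd and constraint 11 makes w even, so y + w must be odd. Constraint 14 says y + w is even — contradiction.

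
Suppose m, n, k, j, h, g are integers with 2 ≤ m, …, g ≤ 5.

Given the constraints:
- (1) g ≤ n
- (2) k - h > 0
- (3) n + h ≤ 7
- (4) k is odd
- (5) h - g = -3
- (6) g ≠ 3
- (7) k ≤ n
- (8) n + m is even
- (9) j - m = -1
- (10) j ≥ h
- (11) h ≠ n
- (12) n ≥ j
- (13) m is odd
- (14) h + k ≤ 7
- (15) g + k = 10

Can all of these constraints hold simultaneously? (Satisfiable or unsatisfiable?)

One satisfying assignment is m = 5, n = 5, k = 5, j = 4, h = 2, g = 5.
For the less obvious constraints — constraint 2: k - h = 3; constraint 3: n + h = 7 — and the others hold by inspection.

Satisfiable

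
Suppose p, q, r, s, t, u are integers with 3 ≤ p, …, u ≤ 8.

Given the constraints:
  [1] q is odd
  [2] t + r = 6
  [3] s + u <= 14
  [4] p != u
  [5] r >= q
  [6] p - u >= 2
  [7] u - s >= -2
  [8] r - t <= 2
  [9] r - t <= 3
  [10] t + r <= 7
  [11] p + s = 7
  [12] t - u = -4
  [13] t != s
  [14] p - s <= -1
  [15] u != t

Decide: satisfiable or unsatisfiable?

Unsatisfiable

Constraints 6, 7, and 14 give s − p ≥ 1, p − u ≥ 2, u − s ≥ -2.
Adding all 3 inequalities: the left sides telescope to 0, and the right sides sum to 1 + 2 + (-2) = 1. So 0 ≥ 1, which is false.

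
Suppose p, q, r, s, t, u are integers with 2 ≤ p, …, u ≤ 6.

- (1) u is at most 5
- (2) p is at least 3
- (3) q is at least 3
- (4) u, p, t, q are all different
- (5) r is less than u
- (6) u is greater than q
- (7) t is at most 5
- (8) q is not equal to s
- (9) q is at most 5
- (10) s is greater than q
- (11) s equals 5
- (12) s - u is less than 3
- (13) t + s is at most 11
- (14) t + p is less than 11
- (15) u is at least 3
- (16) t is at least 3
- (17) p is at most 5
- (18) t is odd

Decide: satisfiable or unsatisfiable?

Constraints 1, 2, 3, 7, 9, 15, 16, and 17 confine each of u, p, t, q to the 3 values {3, …, 5}.
Constraint 4 requires all 4 of them to be distinct, but only 3 values are available — impossible by the pigeonhole principle.

Unsatisfiable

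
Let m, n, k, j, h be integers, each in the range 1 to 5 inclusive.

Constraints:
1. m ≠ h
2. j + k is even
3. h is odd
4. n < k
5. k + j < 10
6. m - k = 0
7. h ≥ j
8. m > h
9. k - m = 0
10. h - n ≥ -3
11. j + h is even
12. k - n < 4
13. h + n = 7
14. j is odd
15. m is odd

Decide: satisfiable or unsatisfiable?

One satisfying assignment is m = 5, n = 4, k = 5, j = 3, h = 3.
For the less obvious constraints — constraint 5: k + j = 8; constraint 6: m - k = 0 — and the others hold by inspection.

Satisfiable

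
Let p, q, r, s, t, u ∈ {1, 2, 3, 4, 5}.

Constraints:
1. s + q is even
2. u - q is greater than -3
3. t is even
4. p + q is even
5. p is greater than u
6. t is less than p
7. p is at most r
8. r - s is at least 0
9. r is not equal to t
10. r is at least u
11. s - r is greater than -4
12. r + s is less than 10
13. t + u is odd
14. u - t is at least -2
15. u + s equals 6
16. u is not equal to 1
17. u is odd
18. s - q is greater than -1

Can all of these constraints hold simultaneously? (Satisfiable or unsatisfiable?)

The assignment p = 5, q = 3, r = 5, s = 3, t = 2, u = 3 works:
  constraint 2 holds since u - q = 0.
  constraint 8 holds since r - s = 2.
The rest check out directly.

Satisfiable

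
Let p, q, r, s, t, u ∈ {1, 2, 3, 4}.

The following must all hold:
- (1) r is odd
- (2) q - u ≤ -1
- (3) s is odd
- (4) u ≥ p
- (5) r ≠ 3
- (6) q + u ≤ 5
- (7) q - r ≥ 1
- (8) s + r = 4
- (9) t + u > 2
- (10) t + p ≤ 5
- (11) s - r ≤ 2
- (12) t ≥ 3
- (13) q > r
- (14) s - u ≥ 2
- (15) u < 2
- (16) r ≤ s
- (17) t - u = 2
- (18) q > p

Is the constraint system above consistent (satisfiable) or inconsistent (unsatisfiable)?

Constraints 2, 7, 11, and 14 give r − s ≥ -2, s − u ≥ 2, u − q ≥ 1, q − r ≥ 1.
Adding all 4 inequalities: the left sides telescope to 0, and the right sides sum to (-2) + 2 + 1 + 1 = 2. So 0 ≥ 2, which is false.

Unsatisfiable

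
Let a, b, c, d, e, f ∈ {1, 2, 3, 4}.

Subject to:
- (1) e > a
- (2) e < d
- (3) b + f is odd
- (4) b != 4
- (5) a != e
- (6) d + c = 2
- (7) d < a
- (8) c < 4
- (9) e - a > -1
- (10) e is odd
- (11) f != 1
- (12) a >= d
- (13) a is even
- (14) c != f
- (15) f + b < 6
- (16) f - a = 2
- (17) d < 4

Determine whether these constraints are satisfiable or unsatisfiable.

Constraints 1, 2, and 7 give d < a, a < e, e < d. Chaining: d < a < e < d, which forces d < d — impossible.

Unsatisfiable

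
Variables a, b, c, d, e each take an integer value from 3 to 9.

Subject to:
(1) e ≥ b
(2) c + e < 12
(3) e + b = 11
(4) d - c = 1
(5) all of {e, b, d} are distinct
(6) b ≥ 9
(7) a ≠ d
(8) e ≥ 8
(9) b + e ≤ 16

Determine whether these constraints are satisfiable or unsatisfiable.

Unsatisfiable

From constraint 6: b ≥ 9. From constraint 8: e ≥ 8. Hence b + e ≥ 17. But constraint 9 requires b + e ≤ 16, and 16 < 17. Contradiction.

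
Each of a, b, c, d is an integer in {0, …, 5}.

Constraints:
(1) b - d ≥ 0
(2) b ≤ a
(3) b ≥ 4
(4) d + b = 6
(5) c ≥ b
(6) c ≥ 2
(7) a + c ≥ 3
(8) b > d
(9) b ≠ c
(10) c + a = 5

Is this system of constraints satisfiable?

From constraint 6: c ≥ 2. From constraints 2 and 3: a ≥ b ≥ 4. Hence c + a ≥ 6. But constraint 10 requires c + a = 5, and 5 < 6. Contradiction.

Unsatisfiable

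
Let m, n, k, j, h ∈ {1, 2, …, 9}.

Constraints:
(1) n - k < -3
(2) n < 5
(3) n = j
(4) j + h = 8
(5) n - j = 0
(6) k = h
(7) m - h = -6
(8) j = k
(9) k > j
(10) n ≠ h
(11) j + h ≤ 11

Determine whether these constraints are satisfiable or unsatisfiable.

Unsatisfiable

From constraints 3, 6, and 8, n = j = k = h, so n = h. But constraint 10 says n ≠ h. Contradiction.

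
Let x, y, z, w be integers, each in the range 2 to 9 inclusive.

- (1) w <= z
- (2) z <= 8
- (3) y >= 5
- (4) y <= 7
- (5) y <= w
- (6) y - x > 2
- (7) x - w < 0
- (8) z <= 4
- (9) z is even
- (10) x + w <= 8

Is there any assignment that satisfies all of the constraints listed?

From constraints 3 and 5: w ≥ y and y ≥ 5, so w ≥ 5. From constraints 1 and 8: w ≤ z and z ≤ 4, so w ≤ 4. But 4 < 5, so no value of w works.

Unsatisfiable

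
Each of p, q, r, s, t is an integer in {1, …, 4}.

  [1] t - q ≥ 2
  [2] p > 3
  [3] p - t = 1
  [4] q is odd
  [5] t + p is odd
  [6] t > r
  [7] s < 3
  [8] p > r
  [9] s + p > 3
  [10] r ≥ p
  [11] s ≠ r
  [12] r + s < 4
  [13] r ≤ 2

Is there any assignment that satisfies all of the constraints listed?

From constraint 2: p ≥ 4. From constraints 10 and 13: p ≤ r and r ≤ 2, so p ≤ 2. But 2 < 4, so no value of p works.

Unsatisfiable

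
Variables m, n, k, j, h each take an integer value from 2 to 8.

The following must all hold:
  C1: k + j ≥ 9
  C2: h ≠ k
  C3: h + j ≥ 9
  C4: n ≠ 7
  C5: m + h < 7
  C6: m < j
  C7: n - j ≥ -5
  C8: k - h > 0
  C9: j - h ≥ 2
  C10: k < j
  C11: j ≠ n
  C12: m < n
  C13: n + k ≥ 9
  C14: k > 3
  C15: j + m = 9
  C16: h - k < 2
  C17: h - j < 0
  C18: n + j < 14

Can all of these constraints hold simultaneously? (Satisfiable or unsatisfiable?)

Take m = 2, n = 4, k = 5, j = 7, h = 4. Then constraint 1: k + j = 12; constraint 3: h + j = 11; constraint 5: m + h = 6, and every other listed constraint is also met.

Satisfiable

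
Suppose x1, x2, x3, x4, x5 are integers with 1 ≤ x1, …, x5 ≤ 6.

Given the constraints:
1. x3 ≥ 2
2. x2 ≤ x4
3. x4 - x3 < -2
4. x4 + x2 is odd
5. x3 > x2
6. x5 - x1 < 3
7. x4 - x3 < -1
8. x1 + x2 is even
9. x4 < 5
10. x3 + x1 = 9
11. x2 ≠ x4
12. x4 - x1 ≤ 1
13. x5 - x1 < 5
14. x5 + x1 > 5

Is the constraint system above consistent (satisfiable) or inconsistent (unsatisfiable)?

Try x1 = 3, x2 = 1, x3 = 6, x4 = 2, x5 = 5.
Check constraint 3: x4 - x3 = -4; constraint 6: x5 - x1 = 2. The remaining constraints are straightforward to verify.

Satisfiable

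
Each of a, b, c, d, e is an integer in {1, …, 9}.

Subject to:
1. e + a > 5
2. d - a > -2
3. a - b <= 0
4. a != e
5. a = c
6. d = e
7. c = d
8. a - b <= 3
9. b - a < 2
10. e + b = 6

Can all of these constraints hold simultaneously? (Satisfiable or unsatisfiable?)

Unsatisfiable

From constraints 5, 6, and 7, a = c = d = e, so a = e. But constraint 4 says a ≠ e. Contradiction.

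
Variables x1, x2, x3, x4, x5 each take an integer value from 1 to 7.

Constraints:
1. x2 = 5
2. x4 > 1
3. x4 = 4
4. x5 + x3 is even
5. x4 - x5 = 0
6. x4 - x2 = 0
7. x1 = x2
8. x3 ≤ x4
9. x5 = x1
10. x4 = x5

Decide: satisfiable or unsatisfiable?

Constraint 3 fixes x4 = 4 and constraint 1 fixes x2 = 5. Constraints 7, 9, and 10 give x4 = x5 = x1 = x2, so x4 = x2. But 4 ≠ 5 — contradiction.

Unsatisfiable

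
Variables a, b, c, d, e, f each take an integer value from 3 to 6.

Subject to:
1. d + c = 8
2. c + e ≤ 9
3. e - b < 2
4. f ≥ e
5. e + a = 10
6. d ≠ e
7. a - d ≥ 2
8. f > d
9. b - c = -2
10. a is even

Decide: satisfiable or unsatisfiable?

One satisfying assignment is a = 6, b = 3, c = 5, d = 3, e = 4, f = 4.
For the less obvious constraints — constraint 1: d + c = 8; constraint 2: c + e = 9; constraint 3: e - b = 1 — and the others hold by inspection.

Satisfiable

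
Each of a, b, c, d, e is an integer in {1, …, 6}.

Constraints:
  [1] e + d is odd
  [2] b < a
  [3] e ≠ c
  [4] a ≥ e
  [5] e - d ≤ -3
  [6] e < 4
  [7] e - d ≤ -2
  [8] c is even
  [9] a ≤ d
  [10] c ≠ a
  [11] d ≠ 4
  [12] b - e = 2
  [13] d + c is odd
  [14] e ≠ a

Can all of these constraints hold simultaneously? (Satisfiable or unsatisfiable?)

Satisfiable

Try a = 5, b = 4, c = 4, d = 5, e = 2.
Check constraint 5: e - d = -3; constraint 7: e - d = -3; constraint 12: b - e = 2. The remaining constraints are straightforward to verify.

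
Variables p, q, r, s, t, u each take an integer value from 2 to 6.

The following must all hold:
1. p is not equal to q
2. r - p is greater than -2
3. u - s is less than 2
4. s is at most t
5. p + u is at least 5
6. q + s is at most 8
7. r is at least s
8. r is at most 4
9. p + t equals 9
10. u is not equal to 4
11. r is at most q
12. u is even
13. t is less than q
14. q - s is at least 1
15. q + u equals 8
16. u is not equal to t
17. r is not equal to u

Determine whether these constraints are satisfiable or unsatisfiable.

Setting (p, q, r, s, t, u) = (5, 6, 4, 2, 4, 2) satisfies everything: constraint 2: r - p = -1; constraint 3: u - s = 0; constraint 5: p + u = 7, and the others follow.

Satisfiable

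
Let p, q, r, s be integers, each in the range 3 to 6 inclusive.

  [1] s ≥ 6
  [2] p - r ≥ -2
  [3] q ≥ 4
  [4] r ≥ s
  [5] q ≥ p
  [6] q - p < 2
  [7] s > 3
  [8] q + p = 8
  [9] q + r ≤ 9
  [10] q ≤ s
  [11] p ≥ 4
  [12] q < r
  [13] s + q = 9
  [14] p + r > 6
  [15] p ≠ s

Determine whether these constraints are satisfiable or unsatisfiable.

Unsatisfiable

From constraints 5 and 11: q ≥ p ≥ 4. From constraints 1 and 4: r ≥ s ≥ 6. Hence q + r ≥ 10. But constraint 9 requires q + r ≤ 9, and 9 < 10. Contradiction.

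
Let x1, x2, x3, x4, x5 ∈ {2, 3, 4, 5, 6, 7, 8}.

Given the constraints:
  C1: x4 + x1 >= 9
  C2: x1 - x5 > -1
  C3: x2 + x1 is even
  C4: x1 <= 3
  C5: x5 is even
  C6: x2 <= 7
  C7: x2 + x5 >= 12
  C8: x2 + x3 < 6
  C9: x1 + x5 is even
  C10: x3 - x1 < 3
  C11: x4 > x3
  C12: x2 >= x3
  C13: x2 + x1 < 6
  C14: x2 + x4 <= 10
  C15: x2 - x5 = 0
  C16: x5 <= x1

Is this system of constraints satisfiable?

From constraint 6: x2 ≤ 7. From constraints 4 and 16: x5 ≤ x1 ≤ 3. Hence x2 + x5 ≤ 10. But constraint 7 requires x2 + x5 ≥ 12, and 12 > 10. Contradiction.

Unsatisfiable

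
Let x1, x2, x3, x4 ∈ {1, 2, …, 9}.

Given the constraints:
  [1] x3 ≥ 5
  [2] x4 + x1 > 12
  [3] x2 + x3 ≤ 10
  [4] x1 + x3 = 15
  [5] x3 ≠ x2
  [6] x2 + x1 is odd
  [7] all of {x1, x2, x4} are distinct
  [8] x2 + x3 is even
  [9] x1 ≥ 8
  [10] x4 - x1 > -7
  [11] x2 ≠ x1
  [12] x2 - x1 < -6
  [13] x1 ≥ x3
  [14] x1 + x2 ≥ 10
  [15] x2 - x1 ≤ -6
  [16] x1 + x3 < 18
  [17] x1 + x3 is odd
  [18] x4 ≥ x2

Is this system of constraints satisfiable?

One satisfying assignment is x1 = 9, x2 = 2, x3 = 6, x4 = 4.
For the less obvious constraints — constraint 2: x4 + x1 = 13; constraint 3: x2 + x3 = 8 — and the others hold by inspection.

Satisfiable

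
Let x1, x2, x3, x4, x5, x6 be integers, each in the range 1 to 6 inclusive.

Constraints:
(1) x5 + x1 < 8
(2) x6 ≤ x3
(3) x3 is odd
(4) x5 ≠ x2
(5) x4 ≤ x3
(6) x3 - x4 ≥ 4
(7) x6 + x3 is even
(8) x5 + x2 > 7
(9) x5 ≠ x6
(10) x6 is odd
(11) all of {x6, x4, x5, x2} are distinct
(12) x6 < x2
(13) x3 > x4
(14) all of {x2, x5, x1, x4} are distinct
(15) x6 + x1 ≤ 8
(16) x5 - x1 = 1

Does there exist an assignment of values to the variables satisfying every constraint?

The assignment x1 = 3, x2 = 6, x3 = 5, x4 = 1, x5 = 4, x6 = 3 works:
  constraint 1 holds since x5 + x1 = 7.
  constraint 6 holds since x3 - x4 = 4.
The rest check out directly.

Satisfiable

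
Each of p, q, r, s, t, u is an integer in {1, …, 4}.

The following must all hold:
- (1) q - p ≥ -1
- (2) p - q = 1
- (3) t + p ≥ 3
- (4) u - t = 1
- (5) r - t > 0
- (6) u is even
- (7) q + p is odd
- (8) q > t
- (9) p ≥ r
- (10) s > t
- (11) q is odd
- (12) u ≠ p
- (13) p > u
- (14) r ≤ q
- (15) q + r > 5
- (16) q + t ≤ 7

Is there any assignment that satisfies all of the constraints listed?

Satisfiable

Try p = 4, q = 3, r = 3, s = 3, t = 1, u = 2.
Check constraint 1: q - p = -1; constraint 2: p - q = 1. The remaining constraints are straightforward to verify.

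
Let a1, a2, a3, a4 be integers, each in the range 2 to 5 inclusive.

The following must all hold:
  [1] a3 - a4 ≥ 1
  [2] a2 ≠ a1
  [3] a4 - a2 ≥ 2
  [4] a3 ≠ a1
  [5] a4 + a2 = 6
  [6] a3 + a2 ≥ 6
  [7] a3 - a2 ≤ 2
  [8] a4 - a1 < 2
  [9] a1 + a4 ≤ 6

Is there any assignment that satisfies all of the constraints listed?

Unsatisfiable

Constraints 1, 3, and 7 give a3 − a4 ≥ 1, a4 − a2 ≥ 2, a2 − a3 ≥ -2.
Adding all 3 inequalities: the left sides telescope to 0, and the right sides sum to 1 + 2 + (-2) = 1. So 0 ≥ 1, which is false.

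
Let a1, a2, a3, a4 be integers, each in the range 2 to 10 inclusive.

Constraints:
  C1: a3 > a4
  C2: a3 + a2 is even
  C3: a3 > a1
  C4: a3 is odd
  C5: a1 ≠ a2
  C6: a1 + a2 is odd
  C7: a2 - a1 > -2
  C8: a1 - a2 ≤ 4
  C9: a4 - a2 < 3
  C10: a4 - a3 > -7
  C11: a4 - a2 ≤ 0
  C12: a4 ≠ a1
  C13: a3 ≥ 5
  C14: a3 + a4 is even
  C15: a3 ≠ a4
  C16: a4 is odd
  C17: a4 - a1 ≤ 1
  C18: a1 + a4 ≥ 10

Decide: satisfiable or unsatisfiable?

Satisfiable

Setting (a1, a2, a3, a4) = (6, 5, 9, 5) satisfies everything: constraint 7: a2 - a1 = -1; constraint 8: a1 - a2 = 1, and the others follow.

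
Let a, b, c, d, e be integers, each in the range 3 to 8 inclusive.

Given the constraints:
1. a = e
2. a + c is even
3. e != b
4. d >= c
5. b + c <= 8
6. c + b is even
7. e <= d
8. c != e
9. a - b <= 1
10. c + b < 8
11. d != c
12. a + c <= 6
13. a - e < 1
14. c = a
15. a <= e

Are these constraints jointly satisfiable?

From constraints 1 and 14, c = a = e, so c = e. But constraint 8 says c ≠ e. Contradiction.

Unsatisfiable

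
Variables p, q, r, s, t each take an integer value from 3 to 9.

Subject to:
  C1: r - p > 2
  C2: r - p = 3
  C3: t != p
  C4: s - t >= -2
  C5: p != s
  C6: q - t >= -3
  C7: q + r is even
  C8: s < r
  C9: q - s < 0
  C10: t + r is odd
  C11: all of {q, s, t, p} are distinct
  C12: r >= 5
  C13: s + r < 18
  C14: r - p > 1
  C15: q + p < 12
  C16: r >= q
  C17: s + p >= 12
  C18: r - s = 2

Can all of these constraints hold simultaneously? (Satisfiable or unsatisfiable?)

Setting (p, q, r, s, t) = (6, 5, 9, 7, 8) satisfies everything: constraint 1: r - p = 3; constraint 2: r - p = 3, and the others follow.

Satisfiable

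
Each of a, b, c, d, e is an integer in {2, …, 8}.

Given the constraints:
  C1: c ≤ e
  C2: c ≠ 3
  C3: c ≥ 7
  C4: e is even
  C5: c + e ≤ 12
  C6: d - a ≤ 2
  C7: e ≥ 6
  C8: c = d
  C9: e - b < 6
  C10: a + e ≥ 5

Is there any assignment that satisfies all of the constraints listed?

Unsatisfiable

From constraint 3: c ≥ 7. From constraint 7: e ≥ 6. Hence c + e ≥ 13. But constraint 5 requires c + e ≤ 12, and 12 < 13. Contradiction.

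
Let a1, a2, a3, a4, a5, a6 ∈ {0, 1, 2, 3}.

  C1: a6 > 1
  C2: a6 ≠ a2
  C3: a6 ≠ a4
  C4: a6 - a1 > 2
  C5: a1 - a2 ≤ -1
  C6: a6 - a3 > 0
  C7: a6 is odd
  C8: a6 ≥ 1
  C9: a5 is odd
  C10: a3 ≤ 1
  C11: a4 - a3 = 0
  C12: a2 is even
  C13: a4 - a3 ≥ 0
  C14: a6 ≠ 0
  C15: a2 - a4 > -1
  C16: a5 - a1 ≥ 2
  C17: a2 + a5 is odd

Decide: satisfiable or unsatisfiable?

Satisfiable

The assignment a1 = 0, a2 = 2, a3 = 1, a4 = 1, a5 = 3, a6 = 3 works:
  constraint 4 holds since a6 - a1 = 3.
  constraint 5 holds since a1 - a2 = -2.
The rest check out directly.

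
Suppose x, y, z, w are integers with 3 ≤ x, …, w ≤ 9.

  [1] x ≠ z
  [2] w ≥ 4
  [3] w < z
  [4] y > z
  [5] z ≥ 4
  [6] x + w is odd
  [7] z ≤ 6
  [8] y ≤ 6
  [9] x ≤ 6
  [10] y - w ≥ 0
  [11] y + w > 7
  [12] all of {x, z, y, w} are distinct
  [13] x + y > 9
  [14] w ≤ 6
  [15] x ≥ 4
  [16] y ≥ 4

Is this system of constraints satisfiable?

Unsatisfiable

Constraints 2, 5, 7, 8, 9, 14, 15, and 16 confine each of x, z, y, w to the 3 values {4, …, 6}.
Constraint 12 requires all 4 of them to be distinct, but only 3 values are available — impossible by the pigeonhole principle.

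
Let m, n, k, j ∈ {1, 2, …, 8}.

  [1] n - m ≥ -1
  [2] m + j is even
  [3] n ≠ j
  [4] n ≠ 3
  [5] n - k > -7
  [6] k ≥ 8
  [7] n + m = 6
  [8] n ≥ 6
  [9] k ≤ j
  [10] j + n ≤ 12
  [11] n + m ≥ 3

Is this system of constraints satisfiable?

Unsatisfiable

From constraints 6 and 9: j ≥ k ≥ 8. From constraint 8: n ≥ 6. Hence j + n ≥ 14. But constraint 10 requires j + n ≤ 12, and 12 < 14. Contradiction.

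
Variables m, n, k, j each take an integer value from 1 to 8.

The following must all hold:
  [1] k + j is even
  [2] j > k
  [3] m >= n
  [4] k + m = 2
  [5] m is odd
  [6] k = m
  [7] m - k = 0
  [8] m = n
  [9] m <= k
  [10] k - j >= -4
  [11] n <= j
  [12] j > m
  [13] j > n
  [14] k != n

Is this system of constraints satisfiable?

Unsatisfiable

From constraints 6 and 8, k = m = n, so k = n. But constraint 14 says k ≠ n. Contradiction.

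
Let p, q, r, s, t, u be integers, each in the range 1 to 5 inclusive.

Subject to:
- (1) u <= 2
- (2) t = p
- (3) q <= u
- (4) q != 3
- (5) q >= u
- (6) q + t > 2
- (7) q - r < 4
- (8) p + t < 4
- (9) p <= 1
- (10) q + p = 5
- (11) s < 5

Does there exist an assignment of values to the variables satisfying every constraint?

From constraints 1 and 3: q ≤ u ≤ 2. From constraint 9: p ≤ 1. Hence q + p ≤ 3. But constraint 10 requires q + p = 5, and 5 > 3. Contradiction.

Unsatisfiable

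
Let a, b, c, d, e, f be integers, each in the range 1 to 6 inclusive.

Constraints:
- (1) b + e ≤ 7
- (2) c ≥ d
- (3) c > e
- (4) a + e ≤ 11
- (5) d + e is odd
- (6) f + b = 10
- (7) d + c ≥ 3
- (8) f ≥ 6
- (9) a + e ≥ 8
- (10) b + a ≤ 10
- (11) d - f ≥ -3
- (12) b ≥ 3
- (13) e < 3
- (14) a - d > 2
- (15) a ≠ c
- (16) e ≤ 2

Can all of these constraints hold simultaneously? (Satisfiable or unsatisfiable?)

Setting (a, b, c, d, e, f) = (6, 4, 3, 3, 2, 6) satisfies everything: constraint 1: b + e = 6; constraint 4: a + e = 8; constraint 6: f + b = 10, and the others follow.

Satisfiable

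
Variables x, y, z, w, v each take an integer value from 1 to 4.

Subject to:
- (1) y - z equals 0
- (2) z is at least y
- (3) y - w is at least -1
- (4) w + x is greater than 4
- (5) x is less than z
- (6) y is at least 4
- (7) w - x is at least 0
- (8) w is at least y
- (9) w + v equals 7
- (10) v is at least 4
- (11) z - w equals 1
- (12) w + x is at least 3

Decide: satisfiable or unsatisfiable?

Unsatisfiable

From constraints 6 and 8: w ≥ y ≥ 4. From constraint 10: v ≥ 4. Hence w + v ≥ 8. But constraint 9 requires w + v = 7, and 7 < 8. Contradiction.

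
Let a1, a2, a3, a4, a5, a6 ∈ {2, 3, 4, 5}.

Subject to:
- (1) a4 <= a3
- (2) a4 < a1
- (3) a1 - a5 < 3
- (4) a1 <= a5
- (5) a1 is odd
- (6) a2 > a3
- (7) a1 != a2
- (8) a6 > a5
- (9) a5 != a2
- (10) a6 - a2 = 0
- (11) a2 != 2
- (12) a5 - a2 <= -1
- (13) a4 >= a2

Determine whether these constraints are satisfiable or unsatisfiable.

Unsatisfiable

Constraints 2, 4, 12, and 13 give a2 ≤ a4, a4 < a1, a1 ≤ a5, a5 < a2. Chaining: a2 ≤ a4 < a1 ≤ a5 < a2, which forces a2 < a2 — impossible.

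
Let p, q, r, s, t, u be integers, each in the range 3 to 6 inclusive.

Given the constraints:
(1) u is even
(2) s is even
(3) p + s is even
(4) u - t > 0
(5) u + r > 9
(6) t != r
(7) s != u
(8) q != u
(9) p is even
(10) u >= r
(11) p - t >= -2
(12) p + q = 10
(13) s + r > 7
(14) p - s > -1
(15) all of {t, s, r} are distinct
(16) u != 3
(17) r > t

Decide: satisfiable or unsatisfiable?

One satisfying assignment is p = 6, q = 4, r = 6, s = 4, t = 5, u = 6.
For the less obvious constraints — constraint 4: u - t = 1; constraint 5: u + r = 12; constraint 11: p - t = 1 — and the others hold by inspection.

Satisfiable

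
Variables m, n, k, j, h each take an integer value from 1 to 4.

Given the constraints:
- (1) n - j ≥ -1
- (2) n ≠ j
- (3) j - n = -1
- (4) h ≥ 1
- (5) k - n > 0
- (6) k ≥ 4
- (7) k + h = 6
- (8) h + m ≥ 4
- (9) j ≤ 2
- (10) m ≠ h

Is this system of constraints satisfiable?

Satisfiable

Try m = 3, n = 2, k = 4, j = 1, h = 2.
Check constraint 1: n - j = 1; constraint 3: j - n = -1; constraint 5: k - n = 2. The remaining constraints are straightforward to verify.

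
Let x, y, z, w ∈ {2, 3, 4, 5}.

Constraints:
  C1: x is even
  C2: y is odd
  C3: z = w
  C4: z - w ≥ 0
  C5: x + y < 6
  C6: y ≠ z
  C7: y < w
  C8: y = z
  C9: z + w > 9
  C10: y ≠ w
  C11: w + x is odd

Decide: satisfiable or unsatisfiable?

Unsatisfiable

From constraints 3 and 8, y = z = w, so y = w. But constraint 10 says y ≠ w. Contradiction.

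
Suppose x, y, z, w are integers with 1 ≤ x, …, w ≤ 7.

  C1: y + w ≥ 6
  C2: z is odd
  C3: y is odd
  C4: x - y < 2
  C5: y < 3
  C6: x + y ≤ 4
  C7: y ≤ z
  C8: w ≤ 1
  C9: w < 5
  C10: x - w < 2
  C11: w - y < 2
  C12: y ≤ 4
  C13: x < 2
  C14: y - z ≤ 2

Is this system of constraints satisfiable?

Unsatisfiable

From constraint 12: y ≤ 4. From constraint 8: w ≤ 1. Hence y + w ≤ 5. But constraint 1 requires y + w ≥ 6, and 6 > 5. Contradiction.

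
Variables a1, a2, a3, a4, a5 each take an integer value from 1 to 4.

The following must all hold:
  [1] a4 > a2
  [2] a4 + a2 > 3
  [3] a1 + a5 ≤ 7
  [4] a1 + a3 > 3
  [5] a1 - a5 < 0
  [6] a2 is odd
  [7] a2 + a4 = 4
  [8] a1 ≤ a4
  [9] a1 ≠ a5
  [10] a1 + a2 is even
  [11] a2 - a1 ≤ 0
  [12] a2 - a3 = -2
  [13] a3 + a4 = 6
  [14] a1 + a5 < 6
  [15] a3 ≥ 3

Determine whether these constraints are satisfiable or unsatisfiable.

The assignment a1 = 1, a2 = 1, a3 = 3, a4 = 3, a5 = 4 works:
  constraint 2 holds since a4 + a2 = 4.
  constraint 3 holds since a1 + a5 = 5.
The rest check out directly.

Satisfiable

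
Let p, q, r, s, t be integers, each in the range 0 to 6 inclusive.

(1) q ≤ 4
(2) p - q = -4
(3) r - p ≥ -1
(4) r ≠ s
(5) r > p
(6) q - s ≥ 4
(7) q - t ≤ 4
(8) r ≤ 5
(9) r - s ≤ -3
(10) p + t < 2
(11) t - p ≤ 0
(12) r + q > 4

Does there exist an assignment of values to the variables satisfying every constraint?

Constraints 3, 6, 7, 9, and 11 give s − r ≥ 3, r − p ≥ -1, p − t ≥ 0, t − q ≥ -4, q − s ≥ 4.
Adding all 5 inequalities: the left sides telescope to 0, and the right sides sum to 3 + (-1) + 0 + (-4) + 4 = 2. So 0 ≥ 2, which is false.

Unsatisfiable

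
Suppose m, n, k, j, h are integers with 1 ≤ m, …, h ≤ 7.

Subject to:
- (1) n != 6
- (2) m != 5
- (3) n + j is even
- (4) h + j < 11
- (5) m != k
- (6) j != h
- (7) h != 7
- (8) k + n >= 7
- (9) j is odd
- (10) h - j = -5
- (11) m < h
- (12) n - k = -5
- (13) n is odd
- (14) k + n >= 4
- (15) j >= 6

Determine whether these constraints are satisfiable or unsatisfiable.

One satisfying assignment is m = 1, n = 1, k = 6, j = 7, h = 2.
For the less obvious constraints — constraint 4: h + j = 9; constraint 8: k + n = 7 — and the others hold by inspection.

Satisfiable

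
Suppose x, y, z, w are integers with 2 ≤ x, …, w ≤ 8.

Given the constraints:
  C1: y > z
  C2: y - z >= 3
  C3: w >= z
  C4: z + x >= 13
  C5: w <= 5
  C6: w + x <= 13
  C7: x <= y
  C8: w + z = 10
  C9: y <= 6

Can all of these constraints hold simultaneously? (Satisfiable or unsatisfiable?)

Unsatisfiable

From constraints 3 and 5: z ≤ w ≤ 5. From constraints 7 and 9: x ≤ y ≤ 6. Hence z + x ≤ 11. But constraint 4 requires z + x ≥ 13, and 13 > 11. Contradiction.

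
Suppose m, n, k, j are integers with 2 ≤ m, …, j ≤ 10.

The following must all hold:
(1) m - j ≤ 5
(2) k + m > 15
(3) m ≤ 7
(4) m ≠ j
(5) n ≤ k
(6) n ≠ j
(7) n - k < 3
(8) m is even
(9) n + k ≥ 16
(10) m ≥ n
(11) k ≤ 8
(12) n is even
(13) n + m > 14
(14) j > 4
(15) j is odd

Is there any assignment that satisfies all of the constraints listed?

From constraints 3 and 10: n ≤ m ≤ 7. From constraint 11: k ≤ 8. Hence n + k ≤ 15. But constraint 9 requires n + k ≥ 16, and 16 > 15. Contradiction.

Unsatisfiable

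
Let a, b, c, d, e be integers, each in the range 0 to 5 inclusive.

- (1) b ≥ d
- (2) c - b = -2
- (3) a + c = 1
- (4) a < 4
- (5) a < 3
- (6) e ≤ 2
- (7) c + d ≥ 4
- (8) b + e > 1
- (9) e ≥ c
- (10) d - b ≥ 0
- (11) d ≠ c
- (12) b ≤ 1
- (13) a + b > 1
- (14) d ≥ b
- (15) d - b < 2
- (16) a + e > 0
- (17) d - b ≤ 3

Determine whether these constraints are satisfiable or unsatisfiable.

From constraints 6 and 9: c ≤ e ≤ 2. From constraints 1 and 12: d ≤ b ≤ 1. Hence c + d ≤ 3. But constraint 7 requires c + d ≥ 4, and 4 > 3. Contradiction.

Unsatisfiable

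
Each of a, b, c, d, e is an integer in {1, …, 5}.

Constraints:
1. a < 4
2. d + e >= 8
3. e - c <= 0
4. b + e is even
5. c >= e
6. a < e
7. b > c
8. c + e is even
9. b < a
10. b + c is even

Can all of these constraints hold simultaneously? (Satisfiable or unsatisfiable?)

Constraints 3, 6, 7, and 9 give a < e, e ≤ c, c < b, b < a. Chaining: a < e ≤ c < b < a, which forces a < a — impossible.

Unsatisfiable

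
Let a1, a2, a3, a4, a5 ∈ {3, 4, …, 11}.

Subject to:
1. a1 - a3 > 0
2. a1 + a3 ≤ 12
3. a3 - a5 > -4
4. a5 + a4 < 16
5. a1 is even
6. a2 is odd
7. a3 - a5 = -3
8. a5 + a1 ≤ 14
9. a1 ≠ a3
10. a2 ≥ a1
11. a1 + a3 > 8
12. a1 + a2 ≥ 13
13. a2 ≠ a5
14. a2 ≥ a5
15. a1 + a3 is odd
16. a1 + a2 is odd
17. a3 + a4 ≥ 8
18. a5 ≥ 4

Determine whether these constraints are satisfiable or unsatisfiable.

One satisfying assignment is a1 = 6, a2 = 7, a3 = 3, a4 = 7, a5 = 6.
For the less obvious constraints — constraint 1: a1 - a3 = 3; constraint 2: a1 + a3 = 9; constraint 3: a3 - a5 = -3 — and the others hold by inspection.

Satisfiable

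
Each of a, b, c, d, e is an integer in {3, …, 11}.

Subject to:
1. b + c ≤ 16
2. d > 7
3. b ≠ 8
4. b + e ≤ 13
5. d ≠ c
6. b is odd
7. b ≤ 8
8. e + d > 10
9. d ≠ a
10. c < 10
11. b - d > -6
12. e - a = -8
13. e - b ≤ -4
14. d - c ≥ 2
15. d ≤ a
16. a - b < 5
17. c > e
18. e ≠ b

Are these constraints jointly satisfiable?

Try a = 11, b = 7, c = 7, d = 10, e = 3.
Check constraint 1: b + c = 14; constraint 4: b + e = 10. The remaining constraints are straightforward to verify.

Satisfiable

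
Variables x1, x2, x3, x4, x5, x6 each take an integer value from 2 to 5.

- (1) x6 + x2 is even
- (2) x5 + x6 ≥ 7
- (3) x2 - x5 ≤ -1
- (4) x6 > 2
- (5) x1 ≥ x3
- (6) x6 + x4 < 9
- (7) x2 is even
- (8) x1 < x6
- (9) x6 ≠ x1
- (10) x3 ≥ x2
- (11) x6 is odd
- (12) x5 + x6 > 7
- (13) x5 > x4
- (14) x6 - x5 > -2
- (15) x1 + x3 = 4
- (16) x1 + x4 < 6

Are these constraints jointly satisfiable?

Constraint 11 makes x6 odd and constraint 7 makes x2 even, so x6 + x2 must be odd. Constraint 1 says x6 + x2 is even — contradiction.

Unsatisfiable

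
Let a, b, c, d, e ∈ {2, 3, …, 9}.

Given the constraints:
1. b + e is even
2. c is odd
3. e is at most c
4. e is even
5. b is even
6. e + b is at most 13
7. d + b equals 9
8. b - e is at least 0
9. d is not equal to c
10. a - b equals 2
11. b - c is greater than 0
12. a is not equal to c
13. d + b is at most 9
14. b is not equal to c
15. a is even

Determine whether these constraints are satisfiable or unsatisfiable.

The assignment a = 8, b = 6, c = 5, d = 3, e = 4 works:
  constraint 6 holds since e + b = 10.
  constraint 7 holds since d + b = 9.
The rest check out directly.

Satisfiable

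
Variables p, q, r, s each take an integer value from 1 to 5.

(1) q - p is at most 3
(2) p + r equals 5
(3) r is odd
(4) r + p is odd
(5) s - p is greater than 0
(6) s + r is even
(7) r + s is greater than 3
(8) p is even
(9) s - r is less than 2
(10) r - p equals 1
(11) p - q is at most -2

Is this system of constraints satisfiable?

Satisfiable

Try p = 2, q = 4, r = 3, s = 3.
Check constraint 1: q - p = 2; constraint 2: p + r = 5; constraint 5: s - p = 1. The remaining constraints are straightforward to verify.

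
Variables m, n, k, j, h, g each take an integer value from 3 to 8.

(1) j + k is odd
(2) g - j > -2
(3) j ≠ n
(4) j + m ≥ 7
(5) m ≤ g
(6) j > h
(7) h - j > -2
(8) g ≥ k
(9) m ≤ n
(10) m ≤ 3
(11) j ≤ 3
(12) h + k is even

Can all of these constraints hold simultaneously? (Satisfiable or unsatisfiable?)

From constraint 11: j ≤ 3. From constraint 10: m ≤ 3. Hence j + m ≤ 6. But constraint 4 requires j + m ≥ 7, and 7 > 6. Contradiction.

Unsatisfiable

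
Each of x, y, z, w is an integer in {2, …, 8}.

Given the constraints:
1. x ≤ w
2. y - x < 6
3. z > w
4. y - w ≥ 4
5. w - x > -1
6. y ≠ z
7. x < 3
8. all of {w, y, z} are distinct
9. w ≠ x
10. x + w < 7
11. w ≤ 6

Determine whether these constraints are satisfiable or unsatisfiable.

Satisfiable

The assignment x = 2, y = 7, z = 6, w = 3 works:
  constraint 2 holds since y - x = 5.
  constraint 4 holds since y - w = 4.
  constraint 5 holds since w - x = 1.
The rest check out directly.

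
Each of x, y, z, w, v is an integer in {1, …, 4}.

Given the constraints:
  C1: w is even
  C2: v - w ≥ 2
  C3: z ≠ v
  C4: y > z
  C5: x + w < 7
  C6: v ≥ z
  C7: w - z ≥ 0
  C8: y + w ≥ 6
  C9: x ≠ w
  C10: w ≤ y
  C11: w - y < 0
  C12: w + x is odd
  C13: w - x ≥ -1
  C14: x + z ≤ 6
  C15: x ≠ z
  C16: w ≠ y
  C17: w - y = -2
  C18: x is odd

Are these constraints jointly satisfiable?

Satisfiable

Take x = 3, y = 4, z = 1, w = 2, v = 4. Then constraint 2: v - w = 2; constraint 5: x + w = 5, and every other listed constraint is also met.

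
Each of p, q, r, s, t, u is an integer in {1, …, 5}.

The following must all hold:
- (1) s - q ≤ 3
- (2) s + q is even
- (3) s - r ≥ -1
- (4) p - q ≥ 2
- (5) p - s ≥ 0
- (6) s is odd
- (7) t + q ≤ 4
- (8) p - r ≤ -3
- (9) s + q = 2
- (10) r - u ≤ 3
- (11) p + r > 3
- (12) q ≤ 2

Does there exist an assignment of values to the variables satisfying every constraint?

Constraints 1, 3, 4, and 8 give s − r ≥ -1, r − p ≥ 3, p − q ≥ 2, q − s ≥ -3.
Adding all 4 inequalities: the left sides telescope to 0, and the right sides sum to (-1) + 3 + 2 + (-3) = 1. So 0 ≥ 1, which is false.

Unsatisfiable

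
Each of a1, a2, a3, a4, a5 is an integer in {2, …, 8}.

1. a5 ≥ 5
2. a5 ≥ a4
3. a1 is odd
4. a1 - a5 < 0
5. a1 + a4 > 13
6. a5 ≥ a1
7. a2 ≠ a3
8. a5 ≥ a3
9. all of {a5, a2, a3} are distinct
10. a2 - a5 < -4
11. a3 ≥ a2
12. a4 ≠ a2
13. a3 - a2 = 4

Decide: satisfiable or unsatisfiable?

Try a1 = 7, a2 = 2, a3 = 6, a4 = 8, a5 = 8.
Check constraint 4: a1 - a5 = -1; constraint 5: a1 + a4 = 15; constraint 10: a2 - a5 = -6. The remaining constraints are straightforward to verify.

Satisfiable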